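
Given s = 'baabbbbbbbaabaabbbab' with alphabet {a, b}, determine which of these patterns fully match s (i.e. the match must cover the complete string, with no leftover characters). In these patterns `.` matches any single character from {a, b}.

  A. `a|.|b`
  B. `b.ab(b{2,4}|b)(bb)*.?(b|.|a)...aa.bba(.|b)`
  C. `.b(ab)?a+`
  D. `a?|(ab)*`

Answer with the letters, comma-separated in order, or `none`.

B

A → no match
B → match
C → no match — must end with 'a'
D → no match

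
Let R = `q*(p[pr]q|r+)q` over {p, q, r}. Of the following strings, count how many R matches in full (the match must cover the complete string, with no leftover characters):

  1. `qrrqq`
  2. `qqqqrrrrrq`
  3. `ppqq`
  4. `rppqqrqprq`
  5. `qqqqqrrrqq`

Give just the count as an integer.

2

1 → no match
2 → match
3 → match
4 → no match
5 → no match
Total matched: 2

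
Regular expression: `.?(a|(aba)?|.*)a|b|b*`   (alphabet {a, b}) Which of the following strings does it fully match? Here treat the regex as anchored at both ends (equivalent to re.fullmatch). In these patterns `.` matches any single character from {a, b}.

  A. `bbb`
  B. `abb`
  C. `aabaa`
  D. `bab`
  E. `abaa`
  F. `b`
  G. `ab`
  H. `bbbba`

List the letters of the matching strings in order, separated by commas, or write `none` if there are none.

A → match
B → no match
C → match
D → no match
E → match
F → match
G → no match
H → match

A, C, E, F, H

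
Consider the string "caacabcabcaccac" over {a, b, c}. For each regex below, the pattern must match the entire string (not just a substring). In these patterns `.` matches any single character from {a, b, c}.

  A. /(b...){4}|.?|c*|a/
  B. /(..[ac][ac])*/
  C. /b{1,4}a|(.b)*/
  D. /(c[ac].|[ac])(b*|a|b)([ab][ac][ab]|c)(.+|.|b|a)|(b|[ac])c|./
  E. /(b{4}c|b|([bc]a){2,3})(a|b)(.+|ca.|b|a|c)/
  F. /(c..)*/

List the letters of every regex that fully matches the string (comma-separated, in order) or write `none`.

A → no match
B → no match
C → no match
D → match
E → no match
F → match

D, F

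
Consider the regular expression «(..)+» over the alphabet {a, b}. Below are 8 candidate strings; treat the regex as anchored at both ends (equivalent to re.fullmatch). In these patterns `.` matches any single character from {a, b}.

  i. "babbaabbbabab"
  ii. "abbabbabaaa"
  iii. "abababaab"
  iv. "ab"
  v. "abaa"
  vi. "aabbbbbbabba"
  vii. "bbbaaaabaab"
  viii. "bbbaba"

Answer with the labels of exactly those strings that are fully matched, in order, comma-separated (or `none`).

i → no match
ii → no match
iii → no match
iv → match
v → match
vi → match
vii → no match
viii → match

iv, v, vi, viii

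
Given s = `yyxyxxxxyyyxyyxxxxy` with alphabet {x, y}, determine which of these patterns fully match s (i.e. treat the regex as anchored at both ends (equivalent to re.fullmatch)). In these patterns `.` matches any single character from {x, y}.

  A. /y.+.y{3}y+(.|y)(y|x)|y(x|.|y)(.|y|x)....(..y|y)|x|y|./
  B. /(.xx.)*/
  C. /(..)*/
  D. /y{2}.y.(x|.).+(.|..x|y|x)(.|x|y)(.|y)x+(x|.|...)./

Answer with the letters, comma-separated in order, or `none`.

D

A → no match
B → no match
C → no match
D → match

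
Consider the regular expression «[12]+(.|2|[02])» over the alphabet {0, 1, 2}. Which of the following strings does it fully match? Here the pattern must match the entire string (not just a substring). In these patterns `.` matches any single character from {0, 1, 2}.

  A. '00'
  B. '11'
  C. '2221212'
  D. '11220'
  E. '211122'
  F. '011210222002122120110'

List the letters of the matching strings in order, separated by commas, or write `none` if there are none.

B, C, D, E

A → no match
B → match
C → match
D → match
E → match
F → no match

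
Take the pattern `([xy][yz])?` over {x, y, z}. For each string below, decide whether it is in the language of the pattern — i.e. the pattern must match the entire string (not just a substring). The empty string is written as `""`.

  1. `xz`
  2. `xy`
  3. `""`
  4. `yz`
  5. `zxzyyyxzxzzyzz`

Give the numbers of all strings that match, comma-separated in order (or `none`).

1 → match
2 → match
3 → match
4 → match
5 → no match

1, 2, 3, 4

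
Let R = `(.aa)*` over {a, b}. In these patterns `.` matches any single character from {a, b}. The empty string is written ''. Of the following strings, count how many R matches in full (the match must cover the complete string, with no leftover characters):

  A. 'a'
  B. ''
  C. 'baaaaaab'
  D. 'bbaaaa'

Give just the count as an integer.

A → no match
B → match
C → no match
D → no match
Total matched: 1

1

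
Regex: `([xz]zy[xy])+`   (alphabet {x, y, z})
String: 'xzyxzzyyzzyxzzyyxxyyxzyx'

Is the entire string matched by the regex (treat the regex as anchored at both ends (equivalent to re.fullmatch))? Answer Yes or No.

No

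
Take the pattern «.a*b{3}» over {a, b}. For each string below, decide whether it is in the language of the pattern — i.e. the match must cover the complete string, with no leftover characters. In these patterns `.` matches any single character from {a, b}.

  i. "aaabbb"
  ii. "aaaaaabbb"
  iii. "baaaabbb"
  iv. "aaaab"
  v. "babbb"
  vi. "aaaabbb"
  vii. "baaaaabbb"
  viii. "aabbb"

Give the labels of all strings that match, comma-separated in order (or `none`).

i, ii, iii, v, vi, vii, viii

i. "aaabbb" → match
ii. "aaaaaabbb" → match
iii. "baaaabbb" → match
iv. "aaaab" → no match
v. "babbb" → match
vi. "aaaabbb" → match
vii. "baaaaabbb" → match
viii. "aabbb" → match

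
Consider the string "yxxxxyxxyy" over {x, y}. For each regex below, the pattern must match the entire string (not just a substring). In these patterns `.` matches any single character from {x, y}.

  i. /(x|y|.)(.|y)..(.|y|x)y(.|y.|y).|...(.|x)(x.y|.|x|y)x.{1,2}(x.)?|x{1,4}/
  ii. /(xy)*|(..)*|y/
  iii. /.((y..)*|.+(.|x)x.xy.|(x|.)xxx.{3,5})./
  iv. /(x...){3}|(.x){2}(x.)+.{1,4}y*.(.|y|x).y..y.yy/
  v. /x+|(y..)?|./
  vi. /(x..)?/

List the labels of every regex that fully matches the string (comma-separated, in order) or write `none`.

i → no match
ii → match
iii → match
iv → no match
v → no match
vi → no match

ii, iii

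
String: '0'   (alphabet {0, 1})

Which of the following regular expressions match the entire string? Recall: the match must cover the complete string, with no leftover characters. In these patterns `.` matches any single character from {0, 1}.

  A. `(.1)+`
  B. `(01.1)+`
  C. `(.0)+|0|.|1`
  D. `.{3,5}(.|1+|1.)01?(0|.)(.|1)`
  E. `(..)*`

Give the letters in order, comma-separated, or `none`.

A → no match — must end with '1'
B → no match — must start with '01'
C → match
D → no match
E → no match

C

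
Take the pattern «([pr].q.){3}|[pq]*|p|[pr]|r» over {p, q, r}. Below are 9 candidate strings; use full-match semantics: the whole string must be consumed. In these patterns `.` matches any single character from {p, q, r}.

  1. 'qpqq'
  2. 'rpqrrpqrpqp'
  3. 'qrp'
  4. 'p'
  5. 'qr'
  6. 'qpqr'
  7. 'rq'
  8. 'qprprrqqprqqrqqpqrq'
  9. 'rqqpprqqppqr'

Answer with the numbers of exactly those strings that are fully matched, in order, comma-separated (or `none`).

1 → match
2 → no match
3 → no match
4 → match
5 → no match
6 → no match
7 → no match
8 → no match
9 → match

1, 4, 9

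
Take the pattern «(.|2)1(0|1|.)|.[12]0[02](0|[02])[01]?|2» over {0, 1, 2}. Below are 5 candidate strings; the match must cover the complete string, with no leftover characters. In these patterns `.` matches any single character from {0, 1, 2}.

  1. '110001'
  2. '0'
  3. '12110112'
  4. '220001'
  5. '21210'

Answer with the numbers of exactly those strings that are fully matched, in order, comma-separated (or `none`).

1, 4

1 → match
2 → no match
3 → no match
4 → match
5 → no match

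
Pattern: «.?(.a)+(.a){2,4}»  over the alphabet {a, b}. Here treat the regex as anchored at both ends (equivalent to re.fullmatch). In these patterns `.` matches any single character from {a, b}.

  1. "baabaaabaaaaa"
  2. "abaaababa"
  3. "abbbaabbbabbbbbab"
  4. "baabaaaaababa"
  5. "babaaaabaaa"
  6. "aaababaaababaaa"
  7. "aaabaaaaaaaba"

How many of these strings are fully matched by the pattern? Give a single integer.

1 → match
2 → match
3 → no match — must end with "a"
4 → match
5 → no match
6 → match
7 → match
Total matched: 5

5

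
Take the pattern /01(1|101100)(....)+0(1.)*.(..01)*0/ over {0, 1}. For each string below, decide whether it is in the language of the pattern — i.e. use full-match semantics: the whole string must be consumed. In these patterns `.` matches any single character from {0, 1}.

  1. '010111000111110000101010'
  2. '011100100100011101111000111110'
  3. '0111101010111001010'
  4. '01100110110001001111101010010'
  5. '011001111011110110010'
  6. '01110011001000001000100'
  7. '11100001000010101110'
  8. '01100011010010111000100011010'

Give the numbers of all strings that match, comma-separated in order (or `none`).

2

1 → no match
2 → match
3 → no match
4 → no match
5 → no match
6 → no match
7 → no match — must start with '01'
8 → no match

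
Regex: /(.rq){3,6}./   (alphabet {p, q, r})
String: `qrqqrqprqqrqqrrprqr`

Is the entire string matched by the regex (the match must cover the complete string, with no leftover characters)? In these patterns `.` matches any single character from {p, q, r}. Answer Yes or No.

No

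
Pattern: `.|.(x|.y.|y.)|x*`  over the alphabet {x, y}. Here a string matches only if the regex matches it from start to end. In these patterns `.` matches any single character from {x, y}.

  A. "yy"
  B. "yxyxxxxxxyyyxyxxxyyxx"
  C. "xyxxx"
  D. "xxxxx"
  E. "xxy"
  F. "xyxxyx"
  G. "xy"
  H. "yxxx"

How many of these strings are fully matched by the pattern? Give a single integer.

A → no match
B → no match
C → no match
D → match
E → no match
F → no match
G → no match
H → no match
Total matched: 1

1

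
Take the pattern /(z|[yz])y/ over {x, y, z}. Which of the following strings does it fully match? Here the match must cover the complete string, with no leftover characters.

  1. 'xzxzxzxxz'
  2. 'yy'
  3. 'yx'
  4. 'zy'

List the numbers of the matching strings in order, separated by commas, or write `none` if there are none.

1. 'xzxzxzxxz' → no match — must end with 'y'
2. 'yy' → match
3. 'yx' → no match — must end with 'y'
4. 'zy' → match

2, 4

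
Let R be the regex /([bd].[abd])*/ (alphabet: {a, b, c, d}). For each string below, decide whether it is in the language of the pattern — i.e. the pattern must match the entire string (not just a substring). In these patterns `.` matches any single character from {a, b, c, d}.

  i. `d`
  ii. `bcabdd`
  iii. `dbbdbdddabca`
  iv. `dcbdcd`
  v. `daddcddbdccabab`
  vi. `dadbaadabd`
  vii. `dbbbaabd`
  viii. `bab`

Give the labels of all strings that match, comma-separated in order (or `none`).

ii, iii, iv, viii

i → no match
ii → match
iii → match
iv → match
v → no match
vi → no match
vii → no match
viii → match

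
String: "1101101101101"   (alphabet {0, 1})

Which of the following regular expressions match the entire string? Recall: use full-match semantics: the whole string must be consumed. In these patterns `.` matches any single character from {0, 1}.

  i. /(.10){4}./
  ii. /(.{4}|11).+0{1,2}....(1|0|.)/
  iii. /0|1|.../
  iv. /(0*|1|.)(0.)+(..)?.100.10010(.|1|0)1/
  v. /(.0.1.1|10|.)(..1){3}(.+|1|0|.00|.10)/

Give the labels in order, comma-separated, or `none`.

i → match
ii → no match
iii → no match
iv → no match
v → match

i, v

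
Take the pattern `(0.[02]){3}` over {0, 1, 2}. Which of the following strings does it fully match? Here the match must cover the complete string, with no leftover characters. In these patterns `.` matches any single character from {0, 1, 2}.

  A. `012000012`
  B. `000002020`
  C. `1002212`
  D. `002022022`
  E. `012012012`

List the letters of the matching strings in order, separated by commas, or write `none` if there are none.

A → match
B → match
C → no match — must start with `0`
D → match
E → match

A, B, D, E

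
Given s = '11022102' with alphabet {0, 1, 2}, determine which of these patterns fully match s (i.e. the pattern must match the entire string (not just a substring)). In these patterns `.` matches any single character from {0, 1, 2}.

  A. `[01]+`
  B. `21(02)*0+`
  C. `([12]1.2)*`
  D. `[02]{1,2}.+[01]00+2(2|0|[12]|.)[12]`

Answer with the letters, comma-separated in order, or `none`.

C

A → no match
B → no match — must start with '21'
C → match
D → no match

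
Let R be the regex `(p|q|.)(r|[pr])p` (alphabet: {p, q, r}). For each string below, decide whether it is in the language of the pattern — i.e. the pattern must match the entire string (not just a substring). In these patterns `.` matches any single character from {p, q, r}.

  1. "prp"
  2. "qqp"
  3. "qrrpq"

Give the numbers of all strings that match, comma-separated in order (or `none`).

1 → match
2 → no match
3 → no match — must end with "p"

1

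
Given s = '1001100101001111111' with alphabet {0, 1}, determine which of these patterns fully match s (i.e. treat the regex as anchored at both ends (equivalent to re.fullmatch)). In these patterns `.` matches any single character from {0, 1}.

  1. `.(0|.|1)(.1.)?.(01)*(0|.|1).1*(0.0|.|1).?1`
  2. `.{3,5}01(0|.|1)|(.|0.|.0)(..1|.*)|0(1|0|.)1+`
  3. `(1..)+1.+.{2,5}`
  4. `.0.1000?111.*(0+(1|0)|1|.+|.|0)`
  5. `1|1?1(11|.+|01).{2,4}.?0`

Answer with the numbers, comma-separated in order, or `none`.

1 → match
2 → match
3 → match
4 → no match
5 → no match

1, 2, 3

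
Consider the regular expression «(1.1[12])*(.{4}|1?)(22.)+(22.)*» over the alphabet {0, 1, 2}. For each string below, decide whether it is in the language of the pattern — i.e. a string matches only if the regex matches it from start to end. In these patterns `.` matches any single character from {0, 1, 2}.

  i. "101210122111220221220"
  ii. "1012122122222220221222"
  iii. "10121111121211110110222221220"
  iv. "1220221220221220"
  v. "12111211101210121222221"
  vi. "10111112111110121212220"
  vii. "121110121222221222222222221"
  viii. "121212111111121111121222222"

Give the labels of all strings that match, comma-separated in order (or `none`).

i → match
ii → no match
iii → match
iv → match
v → match
vi → match
vii → match
viii → match

i, iii, iv, v, vi, vii, viii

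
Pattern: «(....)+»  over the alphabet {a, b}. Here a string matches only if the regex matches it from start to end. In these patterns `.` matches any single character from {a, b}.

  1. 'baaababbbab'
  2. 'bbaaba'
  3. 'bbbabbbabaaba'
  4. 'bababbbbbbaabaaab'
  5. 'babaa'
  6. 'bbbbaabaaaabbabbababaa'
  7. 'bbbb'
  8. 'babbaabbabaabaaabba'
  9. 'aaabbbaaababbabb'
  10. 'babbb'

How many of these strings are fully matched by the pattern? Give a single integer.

1 → no match
2 → no match
3 → no match
4 → no match
5 → no match
6 → no match
7 → match
8 → no match
9 → match
10 → no match
Total matched: 2

2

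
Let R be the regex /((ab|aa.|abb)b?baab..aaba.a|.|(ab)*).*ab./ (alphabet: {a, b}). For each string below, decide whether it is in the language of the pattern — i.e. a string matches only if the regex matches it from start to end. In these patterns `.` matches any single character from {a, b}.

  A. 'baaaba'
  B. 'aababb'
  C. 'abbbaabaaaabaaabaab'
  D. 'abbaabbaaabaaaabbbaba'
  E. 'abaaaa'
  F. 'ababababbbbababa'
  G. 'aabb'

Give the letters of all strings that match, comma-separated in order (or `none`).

A, B, D, F, G

A → match
B → match
C → no match
D → match
E → no match
F → match
G → match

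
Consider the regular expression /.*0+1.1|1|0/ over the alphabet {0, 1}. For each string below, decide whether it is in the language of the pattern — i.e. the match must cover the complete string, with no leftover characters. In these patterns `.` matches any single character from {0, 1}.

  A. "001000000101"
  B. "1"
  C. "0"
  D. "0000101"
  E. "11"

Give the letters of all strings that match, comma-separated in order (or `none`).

A → match
B → match
C → match
D → match
E → no match

A, B, C, D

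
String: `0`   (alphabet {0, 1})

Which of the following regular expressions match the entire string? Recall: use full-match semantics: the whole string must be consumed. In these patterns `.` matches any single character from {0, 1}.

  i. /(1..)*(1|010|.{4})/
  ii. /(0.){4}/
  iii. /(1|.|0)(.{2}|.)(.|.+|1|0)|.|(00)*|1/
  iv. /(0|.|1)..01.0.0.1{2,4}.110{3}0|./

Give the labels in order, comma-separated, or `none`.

iii, iv

i → no match
ii → no match
iii → match
iv → match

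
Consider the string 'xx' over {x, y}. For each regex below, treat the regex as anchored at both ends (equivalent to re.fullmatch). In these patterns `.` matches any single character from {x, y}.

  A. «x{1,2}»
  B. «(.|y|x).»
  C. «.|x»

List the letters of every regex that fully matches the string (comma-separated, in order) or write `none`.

A, B

A → match
B → match
C → no match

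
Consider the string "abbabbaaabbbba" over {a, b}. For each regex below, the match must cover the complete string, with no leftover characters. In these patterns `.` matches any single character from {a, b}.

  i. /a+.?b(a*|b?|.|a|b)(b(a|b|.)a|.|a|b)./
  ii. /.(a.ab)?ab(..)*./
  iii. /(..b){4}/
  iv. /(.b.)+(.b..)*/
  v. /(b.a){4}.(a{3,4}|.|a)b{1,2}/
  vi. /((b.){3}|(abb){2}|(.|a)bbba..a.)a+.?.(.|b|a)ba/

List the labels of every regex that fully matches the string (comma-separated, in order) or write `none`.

vi

i → no match
ii → no match
iii → no match — must end with "b"
iv → no match
v → no match — must start with "b"
vi → match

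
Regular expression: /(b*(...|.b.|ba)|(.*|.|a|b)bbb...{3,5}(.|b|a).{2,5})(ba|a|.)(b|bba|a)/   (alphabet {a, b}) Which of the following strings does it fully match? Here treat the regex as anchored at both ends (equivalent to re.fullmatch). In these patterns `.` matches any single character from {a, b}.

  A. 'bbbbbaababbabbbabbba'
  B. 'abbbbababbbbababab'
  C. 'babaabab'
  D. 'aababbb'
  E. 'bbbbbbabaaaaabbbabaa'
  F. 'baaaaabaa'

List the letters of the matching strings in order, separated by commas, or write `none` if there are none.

A → match
B → match
C → no match
D → no match
E → match
F → no match

A, B, E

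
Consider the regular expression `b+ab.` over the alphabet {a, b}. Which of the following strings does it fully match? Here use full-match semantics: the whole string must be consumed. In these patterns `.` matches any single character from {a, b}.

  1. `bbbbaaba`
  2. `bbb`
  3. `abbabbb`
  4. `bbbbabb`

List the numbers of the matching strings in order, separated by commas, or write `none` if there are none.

4

1 → no match
2 → no match
3 → no match — must start with `b`
4 → match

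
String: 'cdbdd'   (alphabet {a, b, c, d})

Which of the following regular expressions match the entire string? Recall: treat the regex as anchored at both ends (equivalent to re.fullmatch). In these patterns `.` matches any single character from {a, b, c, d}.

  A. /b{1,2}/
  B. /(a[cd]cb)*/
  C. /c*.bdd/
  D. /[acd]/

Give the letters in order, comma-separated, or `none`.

C

A → no match — must start with 'b'
B → no match
C → match
D → no match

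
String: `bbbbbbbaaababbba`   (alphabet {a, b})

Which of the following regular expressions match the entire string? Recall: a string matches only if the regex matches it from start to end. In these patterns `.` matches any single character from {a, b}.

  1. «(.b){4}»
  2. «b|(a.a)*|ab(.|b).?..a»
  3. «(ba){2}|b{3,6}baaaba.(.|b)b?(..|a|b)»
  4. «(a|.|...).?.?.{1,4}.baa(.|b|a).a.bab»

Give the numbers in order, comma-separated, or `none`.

3

1 → no match — must end with `b`
2 → no match
3 → match
4 → no match — must end with `bab`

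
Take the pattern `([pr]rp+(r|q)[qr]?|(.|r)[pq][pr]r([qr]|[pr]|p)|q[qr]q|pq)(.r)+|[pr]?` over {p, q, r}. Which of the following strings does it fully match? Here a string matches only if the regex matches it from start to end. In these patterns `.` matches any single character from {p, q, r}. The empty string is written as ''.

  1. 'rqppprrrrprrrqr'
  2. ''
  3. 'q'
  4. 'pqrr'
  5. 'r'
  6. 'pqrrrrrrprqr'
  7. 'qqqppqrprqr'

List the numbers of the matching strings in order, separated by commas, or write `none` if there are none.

1 → no match
2 → match
3 → no match
4 → match
5 → match
6 → match
7 → no match

2, 4, 5, 6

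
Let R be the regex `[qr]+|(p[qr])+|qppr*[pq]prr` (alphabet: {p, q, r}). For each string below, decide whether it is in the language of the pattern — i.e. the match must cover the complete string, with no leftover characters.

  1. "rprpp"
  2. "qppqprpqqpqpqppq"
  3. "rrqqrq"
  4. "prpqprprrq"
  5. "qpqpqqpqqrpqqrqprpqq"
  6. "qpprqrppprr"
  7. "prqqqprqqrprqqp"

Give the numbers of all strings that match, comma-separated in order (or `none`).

1. "rprpp" → no match
2 → no match
3. "rrqqrq" → match
4. "prpqprprrq" → no match
5 → no match
6. "qpprqrppprr" → no match
7 → no match

3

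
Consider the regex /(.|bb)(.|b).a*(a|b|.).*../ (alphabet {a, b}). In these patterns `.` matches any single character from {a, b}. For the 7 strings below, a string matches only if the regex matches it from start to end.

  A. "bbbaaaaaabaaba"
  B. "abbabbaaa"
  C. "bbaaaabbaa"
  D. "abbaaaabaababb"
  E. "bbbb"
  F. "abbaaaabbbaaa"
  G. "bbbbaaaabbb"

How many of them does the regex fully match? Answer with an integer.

A → match
B. "abbabbaaa" → match
C. "bbaaaabbaa" → match
D → match
E. "bbbb" → no match
F → match
G. "bbbbaaaabbb" → match
Total matched: 6

6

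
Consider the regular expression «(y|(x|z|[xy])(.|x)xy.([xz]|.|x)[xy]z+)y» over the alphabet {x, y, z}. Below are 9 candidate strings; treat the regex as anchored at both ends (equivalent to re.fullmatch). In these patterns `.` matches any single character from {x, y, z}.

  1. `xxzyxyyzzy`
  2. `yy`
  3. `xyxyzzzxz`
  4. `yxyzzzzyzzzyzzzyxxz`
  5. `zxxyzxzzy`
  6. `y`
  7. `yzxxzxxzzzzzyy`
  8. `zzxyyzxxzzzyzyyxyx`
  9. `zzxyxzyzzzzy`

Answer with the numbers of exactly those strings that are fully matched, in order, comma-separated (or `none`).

2, 9

1 → no match
2 → match
3 → no match — must end with `y`
4 → no match — must end with `y`
5 → no match
6 → no match
7 → no match
8 → no match — must end with `y`
9 → match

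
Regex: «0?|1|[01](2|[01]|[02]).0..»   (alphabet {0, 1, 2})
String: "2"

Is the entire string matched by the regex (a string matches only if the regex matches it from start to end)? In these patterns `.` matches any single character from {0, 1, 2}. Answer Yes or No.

No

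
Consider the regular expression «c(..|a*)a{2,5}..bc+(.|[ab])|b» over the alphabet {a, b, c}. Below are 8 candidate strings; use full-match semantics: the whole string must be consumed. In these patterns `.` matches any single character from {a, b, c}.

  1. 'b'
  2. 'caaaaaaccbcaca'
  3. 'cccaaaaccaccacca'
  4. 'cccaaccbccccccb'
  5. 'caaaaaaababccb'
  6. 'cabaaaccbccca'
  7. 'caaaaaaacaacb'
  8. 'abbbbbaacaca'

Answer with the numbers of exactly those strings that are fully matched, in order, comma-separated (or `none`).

1. 'b' → match
2 → no match
3 → no match
4 → match
5 → match
6 → match
7 → no match
8. 'abbbbbaacaca' → no match

1, 4, 5, 6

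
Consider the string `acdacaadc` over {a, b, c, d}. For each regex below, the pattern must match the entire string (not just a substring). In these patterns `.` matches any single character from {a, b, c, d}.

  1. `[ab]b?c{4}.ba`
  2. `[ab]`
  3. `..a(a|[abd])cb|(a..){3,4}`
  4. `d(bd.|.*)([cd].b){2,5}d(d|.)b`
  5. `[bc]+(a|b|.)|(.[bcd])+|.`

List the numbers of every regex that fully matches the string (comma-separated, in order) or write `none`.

1 → no match — must end with `ba`
2 → no match
3 → match
4 → no match — must start with `d`
5 → no match

3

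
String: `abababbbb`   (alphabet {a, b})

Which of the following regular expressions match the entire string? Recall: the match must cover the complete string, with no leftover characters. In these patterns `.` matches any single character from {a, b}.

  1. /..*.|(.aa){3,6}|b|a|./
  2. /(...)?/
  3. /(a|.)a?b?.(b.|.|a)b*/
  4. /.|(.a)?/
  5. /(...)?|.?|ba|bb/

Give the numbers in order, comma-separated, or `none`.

1, 3

1 → match
2 → no match
3 → match
4 → no match
5 → no match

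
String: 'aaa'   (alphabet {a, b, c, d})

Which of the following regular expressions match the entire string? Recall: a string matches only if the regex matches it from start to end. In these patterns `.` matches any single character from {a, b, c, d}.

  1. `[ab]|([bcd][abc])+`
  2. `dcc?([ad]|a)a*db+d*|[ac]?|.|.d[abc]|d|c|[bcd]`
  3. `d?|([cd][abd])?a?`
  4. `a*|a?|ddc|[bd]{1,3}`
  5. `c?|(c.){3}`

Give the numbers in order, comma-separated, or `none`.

1 → no match
2 → no match
3 → no match
4 → match
5 → no match

4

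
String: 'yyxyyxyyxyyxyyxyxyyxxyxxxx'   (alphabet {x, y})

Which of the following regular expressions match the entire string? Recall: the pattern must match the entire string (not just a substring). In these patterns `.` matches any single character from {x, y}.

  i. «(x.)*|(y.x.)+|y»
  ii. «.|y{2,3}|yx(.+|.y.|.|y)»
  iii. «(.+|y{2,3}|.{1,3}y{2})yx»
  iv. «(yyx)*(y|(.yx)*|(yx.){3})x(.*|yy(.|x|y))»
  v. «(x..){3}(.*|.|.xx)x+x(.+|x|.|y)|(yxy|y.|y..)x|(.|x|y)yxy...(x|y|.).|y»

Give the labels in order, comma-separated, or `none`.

iv

i → no match
ii → no match
iii → no match — must end with 'yx'
iv → match
v → no match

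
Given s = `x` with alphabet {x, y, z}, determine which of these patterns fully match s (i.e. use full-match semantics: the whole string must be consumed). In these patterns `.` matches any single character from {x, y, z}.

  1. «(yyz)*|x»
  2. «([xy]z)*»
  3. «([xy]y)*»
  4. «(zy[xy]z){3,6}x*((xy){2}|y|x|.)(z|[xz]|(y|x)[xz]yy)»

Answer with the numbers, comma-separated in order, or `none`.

1

1 → match
2 → no match
3 → no match
4 → no match — must start with `zy`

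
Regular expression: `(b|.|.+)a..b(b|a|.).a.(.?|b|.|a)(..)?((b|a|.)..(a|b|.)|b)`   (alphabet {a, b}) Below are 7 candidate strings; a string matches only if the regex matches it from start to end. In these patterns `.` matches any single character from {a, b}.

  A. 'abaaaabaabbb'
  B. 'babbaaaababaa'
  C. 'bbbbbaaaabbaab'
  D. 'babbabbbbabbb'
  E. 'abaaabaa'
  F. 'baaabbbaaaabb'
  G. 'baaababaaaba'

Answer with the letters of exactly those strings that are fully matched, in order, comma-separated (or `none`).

A → no match
B → no match
C → no match
D → no match
E → no match
F → match
G → no match

F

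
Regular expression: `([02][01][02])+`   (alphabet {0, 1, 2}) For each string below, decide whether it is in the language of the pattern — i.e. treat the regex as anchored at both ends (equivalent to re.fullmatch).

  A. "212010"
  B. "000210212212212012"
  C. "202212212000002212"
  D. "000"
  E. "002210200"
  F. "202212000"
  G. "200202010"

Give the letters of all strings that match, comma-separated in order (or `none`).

A, B, C, D, E, F, G

A → match
B → match
C → match
D → match
E → match
F → match
G → match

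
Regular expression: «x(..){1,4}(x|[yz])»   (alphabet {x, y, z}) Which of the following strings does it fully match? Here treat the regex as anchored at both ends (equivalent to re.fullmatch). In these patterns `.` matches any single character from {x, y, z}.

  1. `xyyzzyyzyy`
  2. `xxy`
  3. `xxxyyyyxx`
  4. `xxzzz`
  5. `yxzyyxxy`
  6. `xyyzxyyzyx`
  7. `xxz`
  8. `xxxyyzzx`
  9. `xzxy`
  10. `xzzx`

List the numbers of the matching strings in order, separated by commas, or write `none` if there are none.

1, 6, 8, 9, 10

1 → match
2 → no match
3 → no match
4 → no match
5 → no match — must start with `x`
6 → match
7 → no match
8 → match
9 → match
10 → match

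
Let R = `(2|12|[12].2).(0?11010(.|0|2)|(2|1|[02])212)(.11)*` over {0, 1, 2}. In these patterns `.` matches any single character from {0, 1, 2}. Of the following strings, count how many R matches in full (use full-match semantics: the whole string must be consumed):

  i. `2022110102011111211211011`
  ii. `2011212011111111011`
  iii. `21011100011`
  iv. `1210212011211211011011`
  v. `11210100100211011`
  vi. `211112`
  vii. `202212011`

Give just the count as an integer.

i → match
ii → no match
iii → no match
iv → match
v → no match
vi → no match
vii → match
Total matched: 3

3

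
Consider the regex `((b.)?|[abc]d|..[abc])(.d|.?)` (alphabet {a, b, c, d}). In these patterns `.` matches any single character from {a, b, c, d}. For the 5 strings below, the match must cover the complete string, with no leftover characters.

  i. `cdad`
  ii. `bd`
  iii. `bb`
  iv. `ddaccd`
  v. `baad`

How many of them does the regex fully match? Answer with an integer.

i. `cdad` → match
ii. `bd` → match
iii. `bb` → match
iv. `ddaccd` → no match
v. `baad` → match
Total matched: 4

4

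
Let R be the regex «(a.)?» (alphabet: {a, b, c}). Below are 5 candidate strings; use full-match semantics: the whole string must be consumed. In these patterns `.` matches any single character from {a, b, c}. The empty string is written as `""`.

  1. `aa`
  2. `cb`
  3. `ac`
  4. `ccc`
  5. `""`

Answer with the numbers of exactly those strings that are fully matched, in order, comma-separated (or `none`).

1, 3, 5

1 → match
2 → no match
3 → match
4 → no match
5 → match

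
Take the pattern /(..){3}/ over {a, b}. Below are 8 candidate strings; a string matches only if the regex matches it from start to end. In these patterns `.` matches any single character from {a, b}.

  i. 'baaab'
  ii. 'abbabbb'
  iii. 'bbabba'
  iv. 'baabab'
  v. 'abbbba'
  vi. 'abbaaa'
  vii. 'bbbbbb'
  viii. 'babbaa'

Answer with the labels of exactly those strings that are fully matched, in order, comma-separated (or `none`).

iii, iv, v, vi, vii, viii

i → no match
ii → no match
iii → match
iv → match
v → match
vi → match
vii → match
viii → match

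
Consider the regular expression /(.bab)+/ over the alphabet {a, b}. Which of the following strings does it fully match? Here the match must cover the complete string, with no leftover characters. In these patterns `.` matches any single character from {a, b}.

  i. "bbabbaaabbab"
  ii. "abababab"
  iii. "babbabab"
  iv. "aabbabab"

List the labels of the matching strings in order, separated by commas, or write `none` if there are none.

ii

i. "bbabbaaabbab" → no match
ii. "abababab" → match
iii. "babbabab" → no match
iv. "aabbabab" → no match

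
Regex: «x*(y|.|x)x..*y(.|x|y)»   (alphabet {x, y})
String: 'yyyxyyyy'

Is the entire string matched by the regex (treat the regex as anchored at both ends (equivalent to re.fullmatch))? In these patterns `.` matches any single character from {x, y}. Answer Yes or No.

No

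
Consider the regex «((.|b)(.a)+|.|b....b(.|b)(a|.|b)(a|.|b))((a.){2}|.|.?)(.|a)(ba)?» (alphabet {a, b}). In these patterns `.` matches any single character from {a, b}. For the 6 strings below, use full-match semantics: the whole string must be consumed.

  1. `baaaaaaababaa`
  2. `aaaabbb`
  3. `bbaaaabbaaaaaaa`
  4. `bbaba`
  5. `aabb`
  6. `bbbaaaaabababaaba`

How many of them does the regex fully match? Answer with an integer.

1 → no match
2 → no match
3 → no match
4 → match
5 → no match
6 → no match
Total matched: 1

1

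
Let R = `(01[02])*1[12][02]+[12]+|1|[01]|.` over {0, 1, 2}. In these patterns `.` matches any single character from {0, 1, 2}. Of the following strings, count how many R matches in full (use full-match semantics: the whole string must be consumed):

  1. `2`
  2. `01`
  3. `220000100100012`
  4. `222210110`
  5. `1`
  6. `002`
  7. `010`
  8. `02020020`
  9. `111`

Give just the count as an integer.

1 → match
2 → no match
3 → no match
4 → no match
5 → match
6 → no match
7 → no match
8 → no match
9 → no match
Total matched: 2

2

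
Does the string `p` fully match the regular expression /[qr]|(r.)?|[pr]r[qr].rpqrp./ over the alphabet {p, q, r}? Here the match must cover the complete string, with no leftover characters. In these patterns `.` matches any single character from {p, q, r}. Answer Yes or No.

No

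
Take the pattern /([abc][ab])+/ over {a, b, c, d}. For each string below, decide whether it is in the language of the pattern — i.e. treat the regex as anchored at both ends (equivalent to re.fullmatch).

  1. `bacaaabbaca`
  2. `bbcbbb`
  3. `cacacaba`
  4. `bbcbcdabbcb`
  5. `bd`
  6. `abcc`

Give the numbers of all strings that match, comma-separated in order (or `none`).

2, 3

1 → no match
2 → match
3 → match
4 → no match
5 → no match
6 → no match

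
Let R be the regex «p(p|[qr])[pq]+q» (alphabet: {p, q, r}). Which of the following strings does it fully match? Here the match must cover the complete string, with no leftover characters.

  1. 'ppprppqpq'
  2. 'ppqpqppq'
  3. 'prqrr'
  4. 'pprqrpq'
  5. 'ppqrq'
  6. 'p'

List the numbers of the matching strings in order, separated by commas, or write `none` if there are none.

1 → no match
2 → match
3 → no match — must end with 'q'
4 → no match
5 → no match
6 → no match — must end with 'q'

2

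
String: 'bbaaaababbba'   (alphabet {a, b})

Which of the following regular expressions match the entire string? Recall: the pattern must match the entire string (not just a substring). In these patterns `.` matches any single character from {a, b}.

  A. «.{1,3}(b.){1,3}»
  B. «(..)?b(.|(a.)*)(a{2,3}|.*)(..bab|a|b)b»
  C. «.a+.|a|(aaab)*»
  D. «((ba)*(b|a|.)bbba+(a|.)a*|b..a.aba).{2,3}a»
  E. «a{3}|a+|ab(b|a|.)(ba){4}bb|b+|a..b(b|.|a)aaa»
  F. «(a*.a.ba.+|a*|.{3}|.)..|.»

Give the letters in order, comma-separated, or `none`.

D

A → no match
B → no match — must end with 'b'
C → no match
D → match
E → no match
F → no match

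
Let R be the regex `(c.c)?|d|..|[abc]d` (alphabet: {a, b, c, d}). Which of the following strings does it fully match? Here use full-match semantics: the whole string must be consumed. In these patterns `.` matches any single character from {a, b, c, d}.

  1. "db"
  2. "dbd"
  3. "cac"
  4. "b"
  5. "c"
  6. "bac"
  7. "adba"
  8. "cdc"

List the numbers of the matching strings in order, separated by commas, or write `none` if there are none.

1, 3, 8

1 → match
2 → no match
3 → match
4 → no match
5 → no match
6 → no match
7 → no match
8 → match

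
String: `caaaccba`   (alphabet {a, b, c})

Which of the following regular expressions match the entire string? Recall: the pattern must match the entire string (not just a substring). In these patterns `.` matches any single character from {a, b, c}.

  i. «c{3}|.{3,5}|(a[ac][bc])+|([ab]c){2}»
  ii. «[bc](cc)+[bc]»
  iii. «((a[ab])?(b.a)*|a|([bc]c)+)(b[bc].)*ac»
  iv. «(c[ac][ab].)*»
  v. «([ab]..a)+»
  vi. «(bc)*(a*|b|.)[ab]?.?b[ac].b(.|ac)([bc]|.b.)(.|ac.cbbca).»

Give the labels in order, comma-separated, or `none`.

i → no match
ii → no match
iii → no match — must end with `ac`
iv → match
v → no match
vi → no match

iv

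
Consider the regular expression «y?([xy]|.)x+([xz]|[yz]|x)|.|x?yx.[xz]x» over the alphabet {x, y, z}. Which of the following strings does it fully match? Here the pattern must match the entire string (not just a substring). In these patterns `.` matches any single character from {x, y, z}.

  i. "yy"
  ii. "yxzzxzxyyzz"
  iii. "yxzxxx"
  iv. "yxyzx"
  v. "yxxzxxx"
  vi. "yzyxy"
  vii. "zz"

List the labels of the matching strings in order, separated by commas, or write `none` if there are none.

iv

i → no match
ii → no match
iii → no match
iv → match
v → no match
vi → no match
vii → no match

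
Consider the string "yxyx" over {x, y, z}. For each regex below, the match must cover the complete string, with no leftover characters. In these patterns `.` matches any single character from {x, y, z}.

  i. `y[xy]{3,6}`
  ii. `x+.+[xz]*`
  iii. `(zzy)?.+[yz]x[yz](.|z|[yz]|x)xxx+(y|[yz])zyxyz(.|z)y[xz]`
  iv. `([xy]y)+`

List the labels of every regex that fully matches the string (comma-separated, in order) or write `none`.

i

i → match
ii → no match — must start with "x"
iii → no match
iv → no match — must end with "y"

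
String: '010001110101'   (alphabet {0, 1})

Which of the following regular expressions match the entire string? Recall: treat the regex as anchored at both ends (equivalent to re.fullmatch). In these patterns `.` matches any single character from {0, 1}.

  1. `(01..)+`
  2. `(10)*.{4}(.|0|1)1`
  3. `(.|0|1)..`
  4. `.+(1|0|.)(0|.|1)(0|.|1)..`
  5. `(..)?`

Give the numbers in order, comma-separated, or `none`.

1 → match
2 → no match
3 → no match
4 → match
5 → no match

1, 4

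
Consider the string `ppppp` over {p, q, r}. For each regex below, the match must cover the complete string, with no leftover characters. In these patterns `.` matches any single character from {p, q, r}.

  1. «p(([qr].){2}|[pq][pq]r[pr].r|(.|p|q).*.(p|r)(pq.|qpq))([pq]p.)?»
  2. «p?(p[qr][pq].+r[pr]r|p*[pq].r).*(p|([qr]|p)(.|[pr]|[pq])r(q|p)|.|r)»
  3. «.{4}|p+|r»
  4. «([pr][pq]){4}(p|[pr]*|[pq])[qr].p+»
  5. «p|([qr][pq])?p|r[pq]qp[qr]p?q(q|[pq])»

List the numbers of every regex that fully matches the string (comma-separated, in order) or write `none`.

1 → no match
2 → no match
3 → match
4 → no match
5 → no match

3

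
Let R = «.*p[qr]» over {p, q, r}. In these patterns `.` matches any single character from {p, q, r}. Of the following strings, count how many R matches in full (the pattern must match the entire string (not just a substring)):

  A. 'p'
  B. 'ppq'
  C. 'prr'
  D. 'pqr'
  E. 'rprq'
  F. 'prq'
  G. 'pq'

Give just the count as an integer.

A → no match
B → match
C → no match
D → no match
E → no match
F → no match
G → match
Total matched: 2

2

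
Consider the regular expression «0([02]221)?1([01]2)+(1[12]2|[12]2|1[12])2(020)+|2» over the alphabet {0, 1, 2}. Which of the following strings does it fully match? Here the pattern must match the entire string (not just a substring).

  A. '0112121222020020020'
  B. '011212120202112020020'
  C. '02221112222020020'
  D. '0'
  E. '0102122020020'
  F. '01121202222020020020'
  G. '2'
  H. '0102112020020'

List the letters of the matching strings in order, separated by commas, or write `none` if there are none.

A, B, C, E, F, G, H

A → match
B → match
C → match
D → no match
E → match
F → match
G → match
H → match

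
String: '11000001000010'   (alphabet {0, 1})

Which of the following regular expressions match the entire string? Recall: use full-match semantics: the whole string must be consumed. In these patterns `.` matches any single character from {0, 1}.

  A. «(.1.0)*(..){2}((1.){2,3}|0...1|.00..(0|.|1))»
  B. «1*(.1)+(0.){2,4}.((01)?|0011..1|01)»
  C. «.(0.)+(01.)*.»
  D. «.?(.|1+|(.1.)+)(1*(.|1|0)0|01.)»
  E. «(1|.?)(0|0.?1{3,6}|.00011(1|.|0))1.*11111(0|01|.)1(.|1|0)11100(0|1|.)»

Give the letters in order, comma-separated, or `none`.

A

A → match
B → no match
C → no match
D → no match
E → no match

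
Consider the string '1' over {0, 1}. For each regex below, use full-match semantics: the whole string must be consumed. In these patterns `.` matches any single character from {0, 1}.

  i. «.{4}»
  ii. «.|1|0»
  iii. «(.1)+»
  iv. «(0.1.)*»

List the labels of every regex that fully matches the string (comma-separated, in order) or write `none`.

ii

i → no match
ii → match
iii → no match
iv → no match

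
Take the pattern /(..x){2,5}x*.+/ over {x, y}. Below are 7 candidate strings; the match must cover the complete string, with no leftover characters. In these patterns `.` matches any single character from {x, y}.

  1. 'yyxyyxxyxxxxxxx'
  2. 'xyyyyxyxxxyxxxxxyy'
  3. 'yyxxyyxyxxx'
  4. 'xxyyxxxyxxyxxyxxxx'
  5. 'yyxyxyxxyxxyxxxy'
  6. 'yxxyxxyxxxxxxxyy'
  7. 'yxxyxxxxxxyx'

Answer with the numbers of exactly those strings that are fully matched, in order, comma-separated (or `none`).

1, 6, 7

1 → match
2 → no match
3 → no match
4 → no match
5 → no match
6 → match
7 → match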